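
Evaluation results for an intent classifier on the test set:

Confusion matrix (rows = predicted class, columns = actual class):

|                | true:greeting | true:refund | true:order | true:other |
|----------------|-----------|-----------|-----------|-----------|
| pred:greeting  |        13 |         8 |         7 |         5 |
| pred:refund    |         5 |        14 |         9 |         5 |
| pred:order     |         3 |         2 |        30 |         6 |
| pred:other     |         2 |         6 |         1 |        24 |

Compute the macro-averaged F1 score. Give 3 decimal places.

0.562

Per-class F1 score (2·TP/(2·TP+FP+FN)):
  greeting: TP=13, FP=8+7+5=20, FN=5+3+2=10 → 26/56 = 0.4643
  refund: TP=14, FP=5+9+5=19, FN=8+2+6=16 → 28/63 = 0.4444
  order: TP=30, FP=3+2+6=11, FN=7+9+1=17 → 60/88 = 0.6818
  other: TP=24, FP=2+6+1=9, FN=5+5+6=16 → 48/73 = 0.6575
Macro-F1 score = mean = (0.4643 + 0.4444 + 0.6818 + 0.6575) / 4 = 0.562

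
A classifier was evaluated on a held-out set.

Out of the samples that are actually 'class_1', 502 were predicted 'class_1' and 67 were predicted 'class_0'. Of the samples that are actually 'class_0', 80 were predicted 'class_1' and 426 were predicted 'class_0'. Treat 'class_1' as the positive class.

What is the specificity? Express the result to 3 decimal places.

Specificity = TN/(TN+FP) = 426/(426+80) = 0.842

0.842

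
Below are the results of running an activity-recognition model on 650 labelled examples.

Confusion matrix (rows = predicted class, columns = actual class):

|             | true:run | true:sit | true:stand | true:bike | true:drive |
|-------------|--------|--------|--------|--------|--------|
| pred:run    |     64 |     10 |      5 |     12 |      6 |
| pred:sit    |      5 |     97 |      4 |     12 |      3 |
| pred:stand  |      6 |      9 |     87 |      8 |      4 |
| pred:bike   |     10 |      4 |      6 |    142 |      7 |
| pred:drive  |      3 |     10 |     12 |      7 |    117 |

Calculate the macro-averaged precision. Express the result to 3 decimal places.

Per-class precision (TP/(TP+FP)):
  run: TP=64, FP=10+5+12+6=33 → 64/97 = 0.6598
  sit: TP=97, FP=5+4+12+3=24 → 97/121 = 0.8017
  stand: TP=87, FP=6+9+8+4=27 → 87/114 = 0.7632
  bike: TP=142, FP=10+4+6+7=27 → 142/169 = 0.8402
  drive: TP=117, FP=3+10+12+7=32 → 117/149 = 0.7852
Macro-precision = mean = (0.6598 + 0.8017 + 0.7632 + 0.8402 + 0.7852) / 5 = 0.770

0.770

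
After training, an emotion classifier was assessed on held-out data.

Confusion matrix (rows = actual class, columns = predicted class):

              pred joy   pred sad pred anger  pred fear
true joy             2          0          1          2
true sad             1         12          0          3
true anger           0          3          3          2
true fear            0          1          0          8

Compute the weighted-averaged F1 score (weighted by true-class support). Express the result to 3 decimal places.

Per-class F1 score (2·TP/(2·TP+FP+FN)):
  joy: TP=2, FP=1+0+0=1, FN=0+1+2=3 → 4/8 = 0.5000
  sad: TP=12, FP=0+3+1=4, FN=1+0+3=4 → 24/32 = 0.7500
  anger: TP=3, FP=1+0+0=1, FN=0+3+2=5 → 6/12 = 0.5000
  fear: TP=8, FP=2+3+2=7, FN=0+1+0=1 → 16/24 = 0.6667
Weighted-F1 score = Σ (supportᵢ/N)·F1 scoreᵢ with N=38: (5/38)·0.5000 + (16/38)·0.7500 + (8/38)·0.5000 + (9/38)·0.6667 = 0.645

0.645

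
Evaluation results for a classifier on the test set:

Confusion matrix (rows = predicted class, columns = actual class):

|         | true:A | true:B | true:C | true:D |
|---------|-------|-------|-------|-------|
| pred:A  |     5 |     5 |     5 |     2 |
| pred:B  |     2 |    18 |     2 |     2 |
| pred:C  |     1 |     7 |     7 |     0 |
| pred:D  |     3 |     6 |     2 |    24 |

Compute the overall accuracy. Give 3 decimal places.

Accuracy = trace / total = (5+18+7+24=54) / 91 = 54/91 = 0.593

0.593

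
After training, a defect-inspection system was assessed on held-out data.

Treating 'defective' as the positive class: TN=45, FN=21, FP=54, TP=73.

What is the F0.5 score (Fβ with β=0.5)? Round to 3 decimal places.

Fβ = (1+β²)·TP / ((1+β²)·TP + β²·FN + FP), with β²=1/4
= 1.25·73 / (1.25·73 + 0.25·21 + 54) = 0.606

0.606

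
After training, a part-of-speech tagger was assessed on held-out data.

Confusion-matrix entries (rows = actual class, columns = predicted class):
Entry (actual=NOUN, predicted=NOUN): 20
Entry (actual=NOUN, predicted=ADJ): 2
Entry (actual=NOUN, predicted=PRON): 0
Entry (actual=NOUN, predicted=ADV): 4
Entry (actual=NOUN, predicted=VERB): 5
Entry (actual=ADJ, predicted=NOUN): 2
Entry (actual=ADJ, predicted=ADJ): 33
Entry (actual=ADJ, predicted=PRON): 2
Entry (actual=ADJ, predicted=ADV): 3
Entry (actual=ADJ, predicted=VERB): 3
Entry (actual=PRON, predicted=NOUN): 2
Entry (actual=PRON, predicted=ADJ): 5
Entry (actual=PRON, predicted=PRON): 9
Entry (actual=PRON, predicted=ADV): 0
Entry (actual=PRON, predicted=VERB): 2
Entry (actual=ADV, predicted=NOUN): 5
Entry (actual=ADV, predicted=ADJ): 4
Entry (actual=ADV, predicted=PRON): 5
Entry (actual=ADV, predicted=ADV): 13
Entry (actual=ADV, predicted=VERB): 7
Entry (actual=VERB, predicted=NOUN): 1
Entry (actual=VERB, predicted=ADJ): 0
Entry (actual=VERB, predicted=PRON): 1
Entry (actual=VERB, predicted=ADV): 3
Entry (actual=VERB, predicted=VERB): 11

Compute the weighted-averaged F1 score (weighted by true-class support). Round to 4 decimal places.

Per-class F1 score (2·TP/(2·TP+FP+FN)):
  NOUN: TP=20, FP=2+2+5+1=10, FN=2+0+4+5=11 → 40/61 = 0.65574
  ADJ: TP=33, FP=2+5+4+0=11, FN=2+2+3+3=10 → 66/87 = 0.75862
  PRON: TP=9, FP=0+2+5+1=8, FN=2+5+0+2=9 → 18/35 = 0.51429
  ADV: TP=13, FP=4+3+0+3=10, FN=5+4+5+7=21 → 26/57 = 0.45614
  VERB: TP=11, FP=5+3+2+7=17, FN=1+0+1+3=5 → 22/44 = 0.50000
Weighted-F1 score = Σ (supportᵢ/N)·F1 scoreᵢ with N=142: (31/142)·0.65574 + (43/142)·0.75862 + (18/142)·0.51429 + (34/142)·0.45614 + (16/142)·0.50000 = 0.6036

0.6036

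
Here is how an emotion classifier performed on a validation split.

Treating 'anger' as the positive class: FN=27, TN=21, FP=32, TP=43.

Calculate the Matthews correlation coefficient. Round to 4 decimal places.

MCC = (TP·TN − FP·FN) / √((TP+FP)(TP+FN)(TN+FP)(TN+FN))
Numerator = 43·21 − 32·27 = 39
Denominator = √(75·70·53·48) = √13356000 = 3654.5862
MCC = 39 / 3654.5862 = 0.0107

0.0107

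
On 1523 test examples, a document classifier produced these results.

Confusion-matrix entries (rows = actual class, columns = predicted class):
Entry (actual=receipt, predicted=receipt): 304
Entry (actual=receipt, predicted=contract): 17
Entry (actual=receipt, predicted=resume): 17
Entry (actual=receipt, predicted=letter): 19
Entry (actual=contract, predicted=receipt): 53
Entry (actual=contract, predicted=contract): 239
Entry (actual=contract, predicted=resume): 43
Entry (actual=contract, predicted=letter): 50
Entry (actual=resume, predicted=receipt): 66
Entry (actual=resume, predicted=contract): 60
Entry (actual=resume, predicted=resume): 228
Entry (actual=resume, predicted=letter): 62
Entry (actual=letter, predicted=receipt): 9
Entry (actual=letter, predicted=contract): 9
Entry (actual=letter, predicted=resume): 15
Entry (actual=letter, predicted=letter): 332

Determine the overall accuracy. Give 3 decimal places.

0.724

Accuracy = trace / total = (304+239+228+332=1103) / 1523 = 1103/1523 = 0.724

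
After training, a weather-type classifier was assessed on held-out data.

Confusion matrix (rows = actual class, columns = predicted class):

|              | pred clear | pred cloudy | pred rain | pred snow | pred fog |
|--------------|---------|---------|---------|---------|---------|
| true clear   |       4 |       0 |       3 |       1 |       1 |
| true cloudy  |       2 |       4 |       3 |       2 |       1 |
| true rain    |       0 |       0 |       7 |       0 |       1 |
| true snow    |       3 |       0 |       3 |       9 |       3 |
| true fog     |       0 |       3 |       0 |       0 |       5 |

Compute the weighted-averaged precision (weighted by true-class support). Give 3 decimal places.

Per-class precision (TP/(TP+FP)):
  clear: TP=4, FP=2+0+3+0=5 → 4/9 = 0.4444
  cloudy: TP=4, FP=0+0+0+3=3 → 4/7 = 0.5714
  rain: TP=7, FP=3+3+3+0=9 → 7/16 = 0.4375
  snow: TP=9, FP=1+2+0+0=3 → 9/12 = 0.7500
  fog: TP=5, FP=1+1+1+3=6 → 5/11 = 0.4545
Weighted-precision = Σ (supportᵢ/N)·precisionᵢ with N=55: (9/55)·0.4444 + (12/55)·0.5714 + (8/55)·0.4375 + (18/55)·0.7500 + (8/55)·0.4545 = 0.573

0.573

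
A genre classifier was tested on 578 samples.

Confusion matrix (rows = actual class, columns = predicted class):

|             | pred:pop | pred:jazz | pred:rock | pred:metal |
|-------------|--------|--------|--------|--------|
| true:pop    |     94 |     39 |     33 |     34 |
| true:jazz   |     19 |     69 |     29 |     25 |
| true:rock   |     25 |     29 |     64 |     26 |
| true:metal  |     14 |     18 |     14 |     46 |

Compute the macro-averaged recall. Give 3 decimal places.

Per-class recall (TP/(TP+FN)):
  pop: TP=94, FN=39+33+34=106 → 94/200 = 0.4700
  jazz: TP=69, FN=19+29+25=73 → 69/142 = 0.4859
  rock: TP=64, FN=25+29+26=80 → 64/144 = 0.4444
  metal: TP=46, FN=14+18+14=46 → 46/92 = 0.5000
Macro-recall = mean = (0.4700 + 0.4859 + 0.4444 + 0.5000) / 4 = 0.475

0.475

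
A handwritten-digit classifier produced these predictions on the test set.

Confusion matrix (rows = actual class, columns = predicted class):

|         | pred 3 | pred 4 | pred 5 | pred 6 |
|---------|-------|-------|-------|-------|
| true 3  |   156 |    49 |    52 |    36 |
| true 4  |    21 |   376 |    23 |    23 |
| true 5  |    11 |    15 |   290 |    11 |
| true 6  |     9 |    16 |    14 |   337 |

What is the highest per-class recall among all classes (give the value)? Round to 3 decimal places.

Per-class recall (TP/(TP+FN)):
  3: TP=156, FN=49+52+36=137 → 156/293 = 0.5324
  4: TP=376, FN=21+23+23=67 → 376/443 = 0.8488
  5: TP=290, FN=11+15+11=37 → 290/327 = 0.8869
  6: TP=337, FN=9+16+14=39 → 337/376 = 0.8963
Highest is class '6' with recall = 0.896.

0.896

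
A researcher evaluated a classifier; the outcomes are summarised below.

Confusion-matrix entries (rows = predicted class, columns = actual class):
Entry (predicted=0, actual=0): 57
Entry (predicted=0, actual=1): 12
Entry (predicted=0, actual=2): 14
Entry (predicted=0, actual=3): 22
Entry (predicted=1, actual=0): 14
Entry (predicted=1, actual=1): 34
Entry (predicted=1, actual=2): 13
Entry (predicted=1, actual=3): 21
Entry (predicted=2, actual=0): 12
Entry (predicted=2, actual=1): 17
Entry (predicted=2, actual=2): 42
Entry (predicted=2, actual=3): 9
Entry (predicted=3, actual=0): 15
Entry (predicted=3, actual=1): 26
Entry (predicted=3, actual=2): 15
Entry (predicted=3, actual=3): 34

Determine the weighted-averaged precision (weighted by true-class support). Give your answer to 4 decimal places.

Per-class precision (TP/(TP+FP)):
  0: TP=57, FP=12+14+22=48 → 57/105 = 0.54286
  1: TP=34, FP=14+13+21=48 → 34/82 = 0.41463
  2: TP=42, FP=12+17+9=38 → 42/80 = 0.52500
  3: TP=34, FP=15+26+15=56 → 34/90 = 0.37778
Weighted-precision = Σ (supportᵢ/N)·precisionᵢ with N=357: (98/357)·0.54286 + (89/357)·0.41463 + (84/357)·0.52500 + (86/357)·0.37778 = 0.4669

0.4669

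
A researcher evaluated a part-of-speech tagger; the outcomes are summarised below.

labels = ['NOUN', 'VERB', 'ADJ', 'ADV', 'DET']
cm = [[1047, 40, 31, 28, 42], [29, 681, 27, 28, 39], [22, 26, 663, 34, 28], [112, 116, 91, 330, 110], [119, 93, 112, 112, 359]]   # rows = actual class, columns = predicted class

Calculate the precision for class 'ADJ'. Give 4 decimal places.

0.7175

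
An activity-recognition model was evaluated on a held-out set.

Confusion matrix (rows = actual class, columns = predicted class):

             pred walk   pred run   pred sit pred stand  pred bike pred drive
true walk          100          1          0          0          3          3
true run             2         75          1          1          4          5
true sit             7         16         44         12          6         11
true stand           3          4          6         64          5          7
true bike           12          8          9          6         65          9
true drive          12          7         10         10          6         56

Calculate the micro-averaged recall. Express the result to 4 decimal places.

0.6847

Micro-averaging pools counts across classes: ΣTP=404, ΣFP=186, ΣFN=186.
Micro-recall = TP/(TP+FN) on pooled counts = 0.6847 (equals overall accuracy in single-label multiclass).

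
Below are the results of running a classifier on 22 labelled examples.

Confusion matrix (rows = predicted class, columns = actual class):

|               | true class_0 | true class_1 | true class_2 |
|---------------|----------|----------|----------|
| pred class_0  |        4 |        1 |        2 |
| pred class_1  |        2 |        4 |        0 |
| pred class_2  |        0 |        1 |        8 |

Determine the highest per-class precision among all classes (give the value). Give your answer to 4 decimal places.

Per-class precision (TP/(TP+FP)):
  class_0: TP=4, FP=1+2=3 → 4/7 = 0.57143
  class_1: TP=4, FP=2+0=2 → 4/6 = 0.66667
  class_2: TP=8, FP=0+1=1 → 8/9 = 0.88889
Highest is class 'class_2' with precision = 0.8889.

0.8889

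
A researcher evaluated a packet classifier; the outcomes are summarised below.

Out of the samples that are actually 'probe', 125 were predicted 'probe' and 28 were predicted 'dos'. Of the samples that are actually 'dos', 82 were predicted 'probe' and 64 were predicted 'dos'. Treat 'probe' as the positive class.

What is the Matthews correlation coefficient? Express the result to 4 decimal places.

MCC = (TP·TN − FP·FN) / √((TP+FP)(TP+FN)(TN+FP)(TN+FN))
Numerator = 125·64 − 82·28 = 5704
Denominator = √(207·153·146·92) = √425404872 = 20625.3454
MCC = 5704 / 20625.3454 = 0.2766

0.2766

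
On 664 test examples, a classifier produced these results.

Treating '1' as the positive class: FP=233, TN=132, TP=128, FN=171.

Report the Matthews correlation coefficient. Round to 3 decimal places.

-0.210

MCC = (TP·TN − FP·FN) / √((TP+FP)(TP+FN)(TN+FP)(TN+FN))
Numerator = 128·132 − 233·171 = -22947
Denominator = √(361·299·365·303) = √11937513705 = 109258.9296
MCC = -22947 / 109258.9296 = -0.210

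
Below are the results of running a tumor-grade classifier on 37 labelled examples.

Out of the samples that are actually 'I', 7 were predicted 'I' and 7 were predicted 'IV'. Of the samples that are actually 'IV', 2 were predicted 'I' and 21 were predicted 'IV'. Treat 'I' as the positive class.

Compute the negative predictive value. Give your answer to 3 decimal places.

NPV = TN/(TN+FN) = 21/(21+7) = 0.750

0.750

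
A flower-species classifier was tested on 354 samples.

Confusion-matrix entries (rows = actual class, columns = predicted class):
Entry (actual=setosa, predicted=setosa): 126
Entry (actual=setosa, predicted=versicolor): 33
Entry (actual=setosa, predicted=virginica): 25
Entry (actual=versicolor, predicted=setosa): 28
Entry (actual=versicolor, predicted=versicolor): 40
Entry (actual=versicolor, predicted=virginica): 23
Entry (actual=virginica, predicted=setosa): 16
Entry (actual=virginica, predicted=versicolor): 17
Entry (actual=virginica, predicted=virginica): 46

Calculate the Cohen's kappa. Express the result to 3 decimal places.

0.359

Observed agreement pₒ = trace/N = 212/354 = 0.5989
Expected agreement pₑ = Σ (rowᵢ·colᵢ)/N² = (184·170 + 91·90 + 79·94)/354² = 0.3742
κ = (pₒ − pₑ)/(1 − pₑ) = (0.5989 − 0.3742)/(1 − 0.3742) = 0.359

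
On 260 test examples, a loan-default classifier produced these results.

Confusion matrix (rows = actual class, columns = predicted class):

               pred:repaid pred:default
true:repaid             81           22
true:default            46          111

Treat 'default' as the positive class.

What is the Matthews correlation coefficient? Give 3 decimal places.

MCC = (TP·TN − FP·FN) / √((TP+FP)(TP+FN)(TN+FP)(TN+FN))
Numerator = 111·81 − 22·46 = 7979
Denominator = √(133·157·103·127) = √273144361 = 16527.0796
MCC = 7979 / 16527.0796 = 0.483

0.483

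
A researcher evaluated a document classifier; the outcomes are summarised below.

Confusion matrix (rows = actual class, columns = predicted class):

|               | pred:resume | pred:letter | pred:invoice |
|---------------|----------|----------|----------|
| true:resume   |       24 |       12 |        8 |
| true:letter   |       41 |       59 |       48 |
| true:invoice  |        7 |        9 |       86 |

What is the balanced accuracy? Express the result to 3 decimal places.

Balanced accuracy = mean of per-class recall.
  resume: recall = 24/44 = 0.5455
  letter: recall = 59/148 = 0.3986
  invoice: recall = 86/102 = 0.8431
Mean = (0.5455 + 0.3986 + 0.8431) / 3 = 0.596

0.596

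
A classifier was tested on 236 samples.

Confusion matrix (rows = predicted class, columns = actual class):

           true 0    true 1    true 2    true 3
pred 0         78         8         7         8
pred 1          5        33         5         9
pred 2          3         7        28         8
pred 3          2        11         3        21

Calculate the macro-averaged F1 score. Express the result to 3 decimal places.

0.639

Per-class F1 score (2·TP/(2·TP+FP+FN)):
  0: TP=78, FP=8+7+8=23, FN=5+3+2=10 → 156/189 = 0.8254
  1: TP=33, FP=5+5+9=19, FN=8+7+11=26 → 66/111 = 0.5946
  2: TP=28, FP=3+7+8=18, FN=7+5+3=15 → 56/89 = 0.6292
  3: TP=21, FP=2+11+3=16, FN=8+9+8=25 → 42/83 = 0.5060
Macro-F1 score = mean = (0.8254 + 0.5946 + 0.6292 + 0.5060) / 4 = 0.639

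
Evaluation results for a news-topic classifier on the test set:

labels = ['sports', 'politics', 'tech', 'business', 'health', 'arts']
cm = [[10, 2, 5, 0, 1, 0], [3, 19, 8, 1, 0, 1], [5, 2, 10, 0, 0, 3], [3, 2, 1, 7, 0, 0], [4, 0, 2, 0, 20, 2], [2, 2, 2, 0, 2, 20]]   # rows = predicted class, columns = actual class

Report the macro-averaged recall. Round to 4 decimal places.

0.6575

Per-class recall (TP/(TP+FN)):
  sports: TP=10, FN=3+5+3+4+2=17 → 10/27 = 0.37037
  politics: TP=19, FN=2+2+2+0+2=8 → 19/27 = 0.70370
  tech: TP=10, FN=5+8+1+2+2=18 → 10/28 = 0.35714
  business: TP=7, FN=0+1+0+0+0=1 → 7/8 = 0.87500
  health: TP=20, FN=1+0+0+0+2=3 → 20/23 = 0.86957
  arts: TP=20, FN=0+1+3+0+2=6 → 20/26 = 0.76923
Macro-recall = mean = (0.37037 + 0.70370 + 0.35714 + 0.87500 + 0.86957 + 0.76923) / 6 = 0.6575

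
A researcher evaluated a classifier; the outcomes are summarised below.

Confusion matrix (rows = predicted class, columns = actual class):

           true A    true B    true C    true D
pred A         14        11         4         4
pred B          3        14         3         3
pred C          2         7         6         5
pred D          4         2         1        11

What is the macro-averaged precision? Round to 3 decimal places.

Per-class precision (TP/(TP+FP)):
  A: TP=14, FP=11+4+4=19 → 14/33 = 0.4242
  B: TP=14, FP=3+3+3=9 → 14/23 = 0.6087
  C: TP=6, FP=2+7+5=14 → 6/20 = 0.3000
  D: TP=11, FP=4+2+1=7 → 11/18 = 0.6111
Macro-precision = mean = (0.4242 + 0.6087 + 0.3000 + 0.6111) / 4 = 0.486

0.486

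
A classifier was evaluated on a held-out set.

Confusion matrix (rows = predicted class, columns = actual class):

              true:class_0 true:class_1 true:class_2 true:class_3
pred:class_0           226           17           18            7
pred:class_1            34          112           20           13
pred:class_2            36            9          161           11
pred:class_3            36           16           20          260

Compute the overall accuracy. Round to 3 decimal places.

Accuracy = trace / total = (226+112+161+260=759) / 996 = 759/996 = 0.762

0.762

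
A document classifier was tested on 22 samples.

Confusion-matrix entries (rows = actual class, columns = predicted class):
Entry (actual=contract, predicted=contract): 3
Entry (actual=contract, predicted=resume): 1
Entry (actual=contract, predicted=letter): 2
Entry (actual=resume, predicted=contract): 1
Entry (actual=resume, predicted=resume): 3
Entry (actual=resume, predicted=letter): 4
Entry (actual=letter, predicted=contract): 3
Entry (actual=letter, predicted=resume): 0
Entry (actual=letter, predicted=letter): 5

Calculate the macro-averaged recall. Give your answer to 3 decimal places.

0.500

Per-class recall (TP/(TP+FN)):
  contract: TP=3, FN=1+2=3 → 3/6 = 0.5000
  resume: TP=3, FN=1+4=5 → 3/8 = 0.3750
  letter: TP=5, FN=3+0=3 → 5/8 = 0.6250
Macro-recall = mean = (0.5000 + 0.3750 + 0.6250) / 3 = 0.500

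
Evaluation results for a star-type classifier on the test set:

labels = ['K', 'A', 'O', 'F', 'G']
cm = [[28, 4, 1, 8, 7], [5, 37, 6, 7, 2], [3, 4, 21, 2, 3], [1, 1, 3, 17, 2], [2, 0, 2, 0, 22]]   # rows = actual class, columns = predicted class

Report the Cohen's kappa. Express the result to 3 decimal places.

Observed agreement pₒ = trace/N = 125/188 = 0.6649
Expected agreement pₑ = Σ (rowᵢ·colᵢ)/N² = (48·39 + 57·46 + 33·33 + 24·34 + 26·36)/188² = 0.2075
κ = (pₒ − pₑ)/(1 − pₑ) = (0.6649 − 0.2075)/(1 − 0.2075) = 0.577

0.577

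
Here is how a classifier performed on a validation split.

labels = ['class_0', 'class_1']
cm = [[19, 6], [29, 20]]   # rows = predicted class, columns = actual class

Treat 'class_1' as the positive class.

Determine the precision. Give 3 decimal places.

Precision = TP/(TP+FP) = 20/(20+29) = 20/49 = 0.408

0.408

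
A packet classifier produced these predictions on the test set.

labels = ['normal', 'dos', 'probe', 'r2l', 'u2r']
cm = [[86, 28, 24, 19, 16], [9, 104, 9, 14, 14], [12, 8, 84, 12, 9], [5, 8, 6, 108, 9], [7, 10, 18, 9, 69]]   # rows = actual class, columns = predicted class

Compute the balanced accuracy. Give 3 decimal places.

0.653

Balanced accuracy = mean of per-class recall.
  normal: recall = 86/173 = 0.4971
  dos: recall = 104/150 = 0.6933
  probe: recall = 84/125 = 0.6720
  r2l: recall = 108/136 = 0.7941
  u2r: recall = 69/113 = 0.6106
Mean = (0.4971 + 0.6933 + 0.6720 + 0.7941 + 0.6106) / 5 = 0.653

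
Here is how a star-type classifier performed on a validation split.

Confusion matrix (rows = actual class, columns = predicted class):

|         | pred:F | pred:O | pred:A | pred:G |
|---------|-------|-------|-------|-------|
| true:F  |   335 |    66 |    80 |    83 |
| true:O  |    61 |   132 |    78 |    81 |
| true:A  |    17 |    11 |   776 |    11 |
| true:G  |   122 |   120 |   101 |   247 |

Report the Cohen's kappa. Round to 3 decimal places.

0.503

Observed agreement pₒ = trace/N = 1490/2321 = 0.6420
Expected agreement pₑ = Σ (rowᵢ·colᵢ)/N² = (564·535 + 352·329 + 815·1035 + 590·422)/2321² = 0.2803
κ = (pₒ − pₑ)/(1 − pₑ) = (0.6420 − 0.2803)/(1 − 0.2803) = 0.503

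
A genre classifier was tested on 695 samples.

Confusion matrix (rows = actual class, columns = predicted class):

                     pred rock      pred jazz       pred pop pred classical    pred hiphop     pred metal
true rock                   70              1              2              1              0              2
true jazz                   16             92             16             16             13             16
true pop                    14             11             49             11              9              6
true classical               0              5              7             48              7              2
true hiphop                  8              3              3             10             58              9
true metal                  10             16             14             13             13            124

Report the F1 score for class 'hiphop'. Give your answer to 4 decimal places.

0.6073

Treat 'hiphop' as positive and all other classes as negative.
F1 score = 2·TP/(2·TP+FP+FN).
hiphop: TP=58, FP=0+13+9+7+13=42, FN=8+3+3+10+9=33 → 116/191 = 0.60733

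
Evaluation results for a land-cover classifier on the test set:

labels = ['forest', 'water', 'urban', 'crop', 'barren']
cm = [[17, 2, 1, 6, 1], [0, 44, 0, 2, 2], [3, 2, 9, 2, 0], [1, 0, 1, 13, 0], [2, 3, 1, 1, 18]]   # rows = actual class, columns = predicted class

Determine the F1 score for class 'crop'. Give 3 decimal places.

0.667

One-vs-rest for 'crop': TP = diagonal; FP = other classes predicted 'crop'; FN = 'crop' predicted as other.
F1 score = 2·TP/(2·TP+FP+FN).
crop: TP=13, FP=6+2+2+1=11, FN=1+0+1+0=2 → 26/39 = 0.6667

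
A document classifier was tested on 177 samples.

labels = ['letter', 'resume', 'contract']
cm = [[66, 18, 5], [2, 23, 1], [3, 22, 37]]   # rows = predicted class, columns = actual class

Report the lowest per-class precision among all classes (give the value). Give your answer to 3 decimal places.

0.597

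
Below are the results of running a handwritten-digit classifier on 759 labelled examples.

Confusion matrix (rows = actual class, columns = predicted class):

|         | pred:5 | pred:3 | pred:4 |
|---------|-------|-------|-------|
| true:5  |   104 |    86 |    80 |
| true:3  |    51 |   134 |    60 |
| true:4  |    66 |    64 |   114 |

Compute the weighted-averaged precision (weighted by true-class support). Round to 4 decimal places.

Per-class precision (TP/(TP+FP)):
  5: TP=104, FP=51+66=117 → 104/221 = 0.47059
  3: TP=134, FP=86+64=150 → 134/284 = 0.47183
  4: TP=114, FP=80+60=140 → 114/254 = 0.44882
Weighted-precision = Σ (supportᵢ/N)·precisionᵢ with N=759: (270/759)·0.47059 + (245/759)·0.47183 + (244/759)·0.44882 = 0.4640

0.4640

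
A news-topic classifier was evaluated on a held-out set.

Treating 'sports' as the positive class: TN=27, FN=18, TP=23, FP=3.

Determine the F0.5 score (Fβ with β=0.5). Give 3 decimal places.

0.793

Fβ = (1+β²)·TP / ((1+β²)·TP + β²·FN + FP), with β²=1/4
= 1.25·23 / (1.25·23 + 0.25·18 + 3) = 0.793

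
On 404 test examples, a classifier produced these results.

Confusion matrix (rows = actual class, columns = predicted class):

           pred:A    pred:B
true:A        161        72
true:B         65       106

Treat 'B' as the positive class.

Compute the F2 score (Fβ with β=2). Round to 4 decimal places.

0.6148

Fβ = (1+β²)·TP / ((1+β²)·TP + β²·FN + FP), with β²=4
= 5·106 / (5·106 + 4·65 + 72) = 0.6148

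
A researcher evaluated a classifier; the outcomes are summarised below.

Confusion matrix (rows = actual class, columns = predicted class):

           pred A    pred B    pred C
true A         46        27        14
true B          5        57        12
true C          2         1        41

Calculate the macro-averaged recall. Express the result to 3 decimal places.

Per-class recall (TP/(TP+FN)):
  A: TP=46, FN=27+14=41 → 46/87 = 0.5287
  B: TP=57, FN=5+12=17 → 57/74 = 0.7703
  C: TP=41, FN=2+1=3 → 41/44 = 0.9318
Macro-recall = mean = (0.5287 + 0.7703 + 0.9318) / 3 = 0.744

0.744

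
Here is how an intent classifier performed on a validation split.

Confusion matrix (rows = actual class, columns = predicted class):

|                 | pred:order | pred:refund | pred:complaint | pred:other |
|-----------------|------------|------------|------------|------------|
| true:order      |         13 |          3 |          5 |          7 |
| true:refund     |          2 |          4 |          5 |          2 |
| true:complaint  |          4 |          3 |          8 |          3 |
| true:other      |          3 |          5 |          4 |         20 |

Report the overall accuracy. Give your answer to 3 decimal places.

0.495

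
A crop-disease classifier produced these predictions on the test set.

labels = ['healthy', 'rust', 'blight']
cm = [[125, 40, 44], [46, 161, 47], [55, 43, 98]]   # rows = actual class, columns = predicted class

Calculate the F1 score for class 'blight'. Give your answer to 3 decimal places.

0.509

Treat 'blight' as positive and all other classes as negative.
F1 score = 2·TP/(2·TP+FP+FN).
blight: TP=98, FP=44+47=91, FN=55+43=98 → 196/385 = 0.5091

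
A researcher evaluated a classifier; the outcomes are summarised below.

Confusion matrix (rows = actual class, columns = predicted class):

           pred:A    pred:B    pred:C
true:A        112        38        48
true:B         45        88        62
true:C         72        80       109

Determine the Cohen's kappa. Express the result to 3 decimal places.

0.208

Observed agreement pₒ = trace/N = 309/654 = 0.4725
Expected agreement pₑ = Σ (rowᵢ·colᵢ)/N² = (198·229 + 195·206 + 261·219)/654² = 0.3336
κ = (pₒ − pₑ)/(1 − pₑ) = (0.4725 − 0.3336)/(1 − 0.3336) = 0.208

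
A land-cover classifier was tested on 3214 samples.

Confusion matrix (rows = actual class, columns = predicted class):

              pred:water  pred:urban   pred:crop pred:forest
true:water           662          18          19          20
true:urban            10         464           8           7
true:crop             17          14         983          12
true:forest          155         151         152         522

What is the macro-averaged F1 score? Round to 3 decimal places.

0.810

Per-class F1 score (2·TP/(2·TP+FP+FN)):
  water: TP=662, FP=10+17+155=182, FN=18+19+20=57 → 1324/1563 = 0.8471
  urban: TP=464, FP=18+14+151=183, FN=10+8+7=25 → 928/1136 = 0.8169
  crop: TP=983, FP=19+8+152=179, FN=17+14+12=43 → 1966/2188 = 0.8985
  forest: TP=522, FP=20+7+12=39, FN=155+151+152=458 → 1044/1541 = 0.6775
Macro-F1 score = mean = (0.8471 + 0.8169 + 0.8985 + 0.6775) / 4 = 0.810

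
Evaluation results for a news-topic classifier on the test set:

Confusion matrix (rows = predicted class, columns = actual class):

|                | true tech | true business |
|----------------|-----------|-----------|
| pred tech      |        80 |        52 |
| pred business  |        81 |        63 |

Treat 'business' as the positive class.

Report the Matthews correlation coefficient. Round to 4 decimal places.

0.0441

MCC = (TP·TN − FP·FN) / √((TP+FP)(TP+FN)(TN+FP)(TN+FN))
Numerator = 63·80 − 81·52 = 828
Denominator = √(144·115·161·132) = √351933120 = 18759.8806
MCC = 828 / 18759.8806 = 0.0441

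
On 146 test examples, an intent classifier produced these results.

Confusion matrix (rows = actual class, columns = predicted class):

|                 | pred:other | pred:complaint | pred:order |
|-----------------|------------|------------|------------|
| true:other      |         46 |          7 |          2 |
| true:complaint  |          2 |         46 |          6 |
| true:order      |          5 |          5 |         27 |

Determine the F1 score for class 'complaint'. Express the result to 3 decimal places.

Treat 'complaint' as positive and all other classes as negative.
F1 score = 2·TP/(2·TP+FP+FN).
complaint: TP=46, FP=7+5=12, FN=2+6=8 → 92/112 = 0.8214

0.821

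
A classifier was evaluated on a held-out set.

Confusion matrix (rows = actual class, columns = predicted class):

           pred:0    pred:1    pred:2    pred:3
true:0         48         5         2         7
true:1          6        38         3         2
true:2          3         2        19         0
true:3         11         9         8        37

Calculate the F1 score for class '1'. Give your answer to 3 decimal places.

0.738

One-vs-rest for '1': TP = diagonal; FP = other classes predicted '1'; FN = '1' predicted as other.
F1 score = 2·TP/(2·TP+FP+FN).
1: TP=38, FP=5+2+9=16, FN=6+3+2=11 → 76/103 = 0.7379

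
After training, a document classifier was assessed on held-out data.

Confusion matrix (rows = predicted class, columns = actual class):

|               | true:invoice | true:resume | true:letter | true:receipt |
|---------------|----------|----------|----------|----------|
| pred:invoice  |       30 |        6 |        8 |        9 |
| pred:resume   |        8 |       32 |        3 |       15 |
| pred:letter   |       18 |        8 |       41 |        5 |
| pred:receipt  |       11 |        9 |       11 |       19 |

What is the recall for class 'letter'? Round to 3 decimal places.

Take TP from the diagonal, FP from the rest of the 'letter' prediction marginal, FN from the rest of the 'letter' actual marginal.
recall = TP/(TP+FN).
letter: TP=41, FN=8+3+11=22 → 41/63 = 0.6508

0.651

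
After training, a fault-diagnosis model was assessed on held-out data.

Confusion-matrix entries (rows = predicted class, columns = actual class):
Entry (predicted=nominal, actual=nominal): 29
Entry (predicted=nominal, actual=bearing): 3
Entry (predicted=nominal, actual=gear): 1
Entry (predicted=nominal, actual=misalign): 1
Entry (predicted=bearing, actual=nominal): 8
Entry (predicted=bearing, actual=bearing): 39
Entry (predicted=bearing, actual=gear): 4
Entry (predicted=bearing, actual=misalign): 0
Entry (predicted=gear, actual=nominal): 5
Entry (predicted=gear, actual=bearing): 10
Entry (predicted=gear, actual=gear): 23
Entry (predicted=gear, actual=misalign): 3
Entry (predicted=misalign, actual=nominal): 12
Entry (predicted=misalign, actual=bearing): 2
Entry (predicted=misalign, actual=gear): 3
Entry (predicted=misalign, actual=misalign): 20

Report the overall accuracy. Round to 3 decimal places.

Accuracy = trace / total = (29+39+23+20=111) / 163 = 111/163 = 0.681

0.681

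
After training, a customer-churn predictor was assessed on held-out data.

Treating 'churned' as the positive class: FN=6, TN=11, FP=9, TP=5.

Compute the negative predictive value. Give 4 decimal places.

NPV = TN/(TN+FN) = 11/(11+6) = 0.6471

0.6471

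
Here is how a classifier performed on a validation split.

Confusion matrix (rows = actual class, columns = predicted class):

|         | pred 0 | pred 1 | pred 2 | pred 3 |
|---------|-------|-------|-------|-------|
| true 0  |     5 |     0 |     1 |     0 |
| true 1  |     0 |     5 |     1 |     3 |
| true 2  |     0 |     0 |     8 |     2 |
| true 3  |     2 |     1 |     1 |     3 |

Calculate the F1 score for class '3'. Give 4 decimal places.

0.4000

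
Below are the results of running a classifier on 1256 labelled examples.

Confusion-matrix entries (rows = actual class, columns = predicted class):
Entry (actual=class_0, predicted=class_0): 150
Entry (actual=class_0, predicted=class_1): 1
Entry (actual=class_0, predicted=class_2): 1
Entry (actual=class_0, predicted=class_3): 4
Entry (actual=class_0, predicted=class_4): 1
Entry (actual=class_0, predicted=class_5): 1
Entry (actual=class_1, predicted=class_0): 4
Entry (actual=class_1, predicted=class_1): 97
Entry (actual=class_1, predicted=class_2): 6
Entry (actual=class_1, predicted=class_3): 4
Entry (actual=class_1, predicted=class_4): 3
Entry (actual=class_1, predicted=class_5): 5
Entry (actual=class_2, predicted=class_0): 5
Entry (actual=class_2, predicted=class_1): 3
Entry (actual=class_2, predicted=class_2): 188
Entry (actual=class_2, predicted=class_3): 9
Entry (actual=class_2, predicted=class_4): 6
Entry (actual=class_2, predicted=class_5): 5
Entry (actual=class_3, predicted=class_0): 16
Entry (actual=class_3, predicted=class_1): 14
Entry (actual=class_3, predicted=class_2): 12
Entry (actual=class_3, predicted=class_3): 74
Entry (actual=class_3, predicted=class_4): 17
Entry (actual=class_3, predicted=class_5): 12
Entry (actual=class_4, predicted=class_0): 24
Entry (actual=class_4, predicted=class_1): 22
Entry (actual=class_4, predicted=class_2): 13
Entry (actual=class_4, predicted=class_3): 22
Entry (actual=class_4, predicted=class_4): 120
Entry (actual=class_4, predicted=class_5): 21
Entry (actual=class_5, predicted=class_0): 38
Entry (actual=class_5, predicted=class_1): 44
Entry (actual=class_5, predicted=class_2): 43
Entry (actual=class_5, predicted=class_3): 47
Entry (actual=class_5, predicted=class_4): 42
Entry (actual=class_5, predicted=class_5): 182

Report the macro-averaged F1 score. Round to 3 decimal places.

0.641

Per-class F1 score (2·TP/(2·TP+FP+FN)):
  class_0: TP=150, FP=4+5+16+24+38=87, FN=1+1+4+1+1=8 → 300/395 = 0.7595
  class_1: TP=97, FP=1+3+14+22+44=84, FN=4+6+4+3+5=22 → 194/300 = 0.6467
  class_2: TP=188, FP=1+6+12+13+43=75, FN=5+3+9+6+5=28 → 376/479 = 0.7850
  class_3: TP=74, FP=4+4+9+22+47=86, FN=16+14+12+17+12=71 → 148/305 = 0.4852
  class_4: TP=120, FP=1+3+6+17+42=69, FN=24+22+13+22+21=102 → 240/411 = 0.5839
  class_5: TP=182, FP=1+5+5+12+21=44, FN=38+44+43+47+42=214 → 364/622 = 0.5852
Macro-F1 score = mean = (0.7595 + 0.6467 + 0.7850 + 0.4852 + 0.5839 + 0.5852) / 6 = 0.641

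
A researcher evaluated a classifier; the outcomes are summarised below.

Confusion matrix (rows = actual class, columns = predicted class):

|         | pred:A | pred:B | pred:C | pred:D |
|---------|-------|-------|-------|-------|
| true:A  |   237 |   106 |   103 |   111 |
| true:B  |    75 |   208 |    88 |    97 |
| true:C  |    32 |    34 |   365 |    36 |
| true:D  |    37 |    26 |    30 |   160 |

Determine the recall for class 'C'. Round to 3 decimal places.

0.782

recall = TP/(TP+FN).
C: TP=365, FN=32+34+36=102 → 365/467 = 0.7816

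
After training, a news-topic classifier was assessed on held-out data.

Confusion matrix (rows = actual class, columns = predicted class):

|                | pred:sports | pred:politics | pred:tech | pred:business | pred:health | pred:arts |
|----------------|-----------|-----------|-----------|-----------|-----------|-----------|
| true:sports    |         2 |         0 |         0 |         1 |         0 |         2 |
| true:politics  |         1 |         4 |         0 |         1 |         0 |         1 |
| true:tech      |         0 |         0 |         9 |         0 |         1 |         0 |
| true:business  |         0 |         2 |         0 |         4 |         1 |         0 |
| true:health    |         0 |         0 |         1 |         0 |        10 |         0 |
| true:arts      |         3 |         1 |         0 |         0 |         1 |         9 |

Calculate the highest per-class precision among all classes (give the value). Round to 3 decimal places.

0.900

Per-class precision (TP/(TP+FP)):
  sports: TP=2, FP=1+0+0+0+3=4 → 2/6 = 0.3333
  politics: TP=4, FP=0+0+2+0+1=3 → 4/7 = 0.5714
  tech: TP=9, FP=0+0+0+1+0=1 → 9/10 = 0.9000
  business: TP=4, FP=1+1+0+0+0=2 → 4/6 = 0.6667
  health: TP=10, FP=0+0+1+1+1=3 → 10/13 = 0.7692
  arts: TP=9, FP=2+1+0+0+0=3 → 9/12 = 0.7500
Highest is class 'tech' with precision = 0.900.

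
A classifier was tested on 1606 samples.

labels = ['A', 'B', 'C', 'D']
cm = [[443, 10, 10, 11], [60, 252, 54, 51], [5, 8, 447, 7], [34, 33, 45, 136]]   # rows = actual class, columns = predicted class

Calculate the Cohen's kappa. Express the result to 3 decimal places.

0.721

Observed agreement pₒ = trace/N = 1278/1606 = 0.7958
Expected agreement pₑ = Σ (rowᵢ·colᵢ)/N² = (474·542 + 417·303 + 467·556 + 248·205)/1606² = 0.2690
κ = (pₒ − pₑ)/(1 − pₑ) = (0.7958 − 0.2690)/(1 − 0.2690) = 0.721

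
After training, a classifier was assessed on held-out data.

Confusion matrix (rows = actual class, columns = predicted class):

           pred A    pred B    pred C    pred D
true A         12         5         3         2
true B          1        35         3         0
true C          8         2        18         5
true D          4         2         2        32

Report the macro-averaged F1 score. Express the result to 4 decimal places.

Per-class F1 score (2·TP/(2·TP+FP+FN)):
  A: TP=12, FP=1+8+4=13, FN=5+3+2=10 → 24/47 = 0.51064
  B: TP=35, FP=5+2+2=9, FN=1+3+0=4 → 70/83 = 0.84337
  C: TP=18, FP=3+3+2=8, FN=8+2+5=15 → 36/59 = 0.61017
  D: TP=32, FP=2+0+5=7, FN=4+2+2=8 → 64/79 = 0.81013
Macro-F1 score = mean = (0.51064 + 0.84337 + 0.61017 + 0.81013) / 4 = 0.6936

0.6936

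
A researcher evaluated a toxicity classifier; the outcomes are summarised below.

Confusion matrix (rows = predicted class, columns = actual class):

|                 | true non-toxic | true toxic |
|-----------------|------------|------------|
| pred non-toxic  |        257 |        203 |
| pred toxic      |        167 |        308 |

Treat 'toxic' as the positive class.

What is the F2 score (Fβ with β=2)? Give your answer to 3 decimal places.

Fβ = (1+β²)·TP / ((1+β²)·TP + β²·FN + FP), with β²=4
= 5·308 / (5·308 + 4·203 + 167) = 0.611

0.611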